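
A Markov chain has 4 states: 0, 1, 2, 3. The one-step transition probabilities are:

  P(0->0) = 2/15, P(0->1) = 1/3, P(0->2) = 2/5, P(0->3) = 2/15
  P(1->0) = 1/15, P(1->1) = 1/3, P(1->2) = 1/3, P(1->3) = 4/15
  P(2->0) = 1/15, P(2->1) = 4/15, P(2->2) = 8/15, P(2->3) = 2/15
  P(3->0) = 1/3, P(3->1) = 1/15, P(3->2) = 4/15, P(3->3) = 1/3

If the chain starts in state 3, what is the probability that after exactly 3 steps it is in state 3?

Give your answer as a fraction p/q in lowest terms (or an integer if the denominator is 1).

Computing P^3 by repeated multiplication:
P^1 =
  0: [2/15, 1/3, 2/5, 2/15]
  1: [1/15, 1/3, 1/3, 4/15]
  2: [1/15, 4/15, 8/15, 2/15]
  3: [1/3, 1/15, 4/15, 1/3]
P^2 =
  0: [1/9, 61/225, 31/75, 46/225]
  1: [32/225, 6/25, 29/75, 52/225]
  2: [8/75, 59/225, 98/225, 44/225]
  3: [8/45, 17/75, 29/75, 47/225]
P^3 =
  0: [434/3375, 848/3375, 461/1125, 142/675]
  1: [31/225, 166/675, 1366/3375, 238/1125]
  2: [17/135, 851/3375, 1399/3375, 28/135]
  3: [151/1125, 34/135, 1379/3375, 77/375]

(P^3)[3 -> 3] = 77/375

Answer: 77/375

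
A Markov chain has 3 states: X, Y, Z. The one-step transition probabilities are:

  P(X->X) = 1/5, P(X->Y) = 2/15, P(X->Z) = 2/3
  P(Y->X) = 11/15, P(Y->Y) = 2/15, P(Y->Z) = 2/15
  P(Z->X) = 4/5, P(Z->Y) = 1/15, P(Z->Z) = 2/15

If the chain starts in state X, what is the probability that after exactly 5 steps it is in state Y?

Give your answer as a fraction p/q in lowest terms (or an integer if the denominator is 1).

Answer: 83932/759375

Derivation:
Computing P^5 by repeated multiplication:
P^1 =
  X: [1/5, 2/15, 2/3]
  Y: [11/15, 2/15, 2/15]
  Z: [4/5, 1/15, 2/15]
P^2 =
  X: [151/225, 4/45, 6/25]
  Y: [79/225, 28/225, 118/225]
  Z: [71/225, 28/225, 14/25]
P^3 =
  X: [1321/3375, 44/375, 1658/3375]
  Y: [1961/3375, 332/3375, 1082/3375]
  Z: [2033/3375, 12/125, 1018/3375]
P^4 =
  X: [209/375, 5092/50625, 17318/50625]
  Y: [22519/50625, 5668/50625, 22438/50625]
  Z: [2431/5625, 5732/50625, 23014/50625]
P^5 =
  X: [348473/759375, 83932/759375, 2422/5625]
  Y: [399161/759375, 78812/759375, 281402/759375]
  Z: [404857/759375, 78236/759375, 30698/84375]

(P^5)[X -> Y] = 83932/759375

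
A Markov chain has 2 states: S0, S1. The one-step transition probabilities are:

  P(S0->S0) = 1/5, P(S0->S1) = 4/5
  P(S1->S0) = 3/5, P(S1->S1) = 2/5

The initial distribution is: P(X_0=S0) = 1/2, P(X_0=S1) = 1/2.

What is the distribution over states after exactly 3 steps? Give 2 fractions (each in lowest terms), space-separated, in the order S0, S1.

Answer: 53/125 72/125

Derivation:
Propagating the distribution step by step (d_{t+1} = d_t * P):
d_0 = (S0=1/2, S1=1/2)
  d_1[S0] = 1/2*1/5 + 1/2*3/5 = 2/5
  d_1[S1] = 1/2*4/5 + 1/2*2/5 = 3/5
d_1 = (S0=2/5, S1=3/5)
  d_2[S0] = 2/5*1/5 + 3/5*3/5 = 11/25
  d_2[S1] = 2/5*4/5 + 3/5*2/5 = 14/25
d_2 = (S0=11/25, S1=14/25)
  d_3[S0] = 11/25*1/5 + 14/25*3/5 = 53/125
  d_3[S1] = 11/25*4/5 + 14/25*2/5 = 72/125
d_3 = (S0=53/125, S1=72/125)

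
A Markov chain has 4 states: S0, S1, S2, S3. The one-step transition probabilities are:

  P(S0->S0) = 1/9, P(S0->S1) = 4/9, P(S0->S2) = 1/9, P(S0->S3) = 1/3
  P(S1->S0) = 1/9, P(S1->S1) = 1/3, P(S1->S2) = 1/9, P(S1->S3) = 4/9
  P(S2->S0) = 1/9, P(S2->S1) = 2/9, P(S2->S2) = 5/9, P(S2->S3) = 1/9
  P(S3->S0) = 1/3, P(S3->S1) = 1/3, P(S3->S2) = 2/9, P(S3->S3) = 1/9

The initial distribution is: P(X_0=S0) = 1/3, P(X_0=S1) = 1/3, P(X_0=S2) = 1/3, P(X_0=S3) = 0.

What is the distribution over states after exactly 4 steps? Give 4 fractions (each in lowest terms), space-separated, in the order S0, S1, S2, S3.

Answer: 3307/19683 2123/6561 4967/19683 560/2187

Derivation:
Propagating the distribution step by step (d_{t+1} = d_t * P):
d_0 = (S0=1/3, S1=1/3, S2=1/3, S3=0)
  d_1[S0] = 1/3*1/9 + 1/3*1/9 + 1/3*1/9 + 0*1/3 = 1/9
  d_1[S1] = 1/3*4/9 + 1/3*1/3 + 1/3*2/9 + 0*1/3 = 1/3
  d_1[S2] = 1/3*1/9 + 1/3*1/9 + 1/3*5/9 + 0*2/9 = 7/27
  d_1[S3] = 1/3*1/3 + 1/3*4/9 + 1/3*1/9 + 0*1/9 = 8/27
d_1 = (S0=1/9, S1=1/3, S2=7/27, S3=8/27)
  d_2[S0] = 1/9*1/9 + 1/3*1/9 + 7/27*1/9 + 8/27*1/3 = 43/243
  d_2[S1] = 1/9*4/9 + 1/3*1/3 + 7/27*2/9 + 8/27*1/3 = 77/243
  d_2[S2] = 1/9*1/9 + 1/3*1/9 + 7/27*5/9 + 8/27*2/9 = 7/27
  d_2[S3] = 1/9*1/3 + 1/3*4/9 + 7/27*1/9 + 8/27*1/9 = 20/81
d_2 = (S0=43/243, S1=77/243, S2=7/27, S3=20/81)
  d_3[S0] = 43/243*1/9 + 77/243*1/9 + 7/27*1/9 + 20/81*1/3 = 121/729
  d_3[S1] = 43/243*4/9 + 77/243*1/3 + 7/27*2/9 + 20/81*1/3 = 709/2187
  d_3[S2] = 43/243*1/9 + 77/243*1/9 + 7/27*5/9 + 20/81*2/9 = 185/729
  d_3[S3] = 43/243*1/3 + 77/243*4/9 + 7/27*1/9 + 20/81*1/9 = 560/2187
d_3 = (S0=121/729, S1=709/2187, S2=185/729, S3=560/2187)
  d_4[S0] = 121/729*1/9 + 709/2187*1/9 + 185/729*1/9 + 560/2187*1/3 = 3307/19683
  d_4[S1] = 121/729*4/9 + 709/2187*1/3 + 185/729*2/9 + 560/2187*1/3 = 2123/6561
  d_4[S2] = 121/729*1/9 + 709/2187*1/9 + 185/729*5/9 + 560/2187*2/9 = 4967/19683
  d_4[S3] = 121/729*1/3 + 709/2187*4/9 + 185/729*1/9 + 560/2187*1/9 = 560/2187
d_4 = (S0=3307/19683, S1=2123/6561, S2=4967/19683, S3=560/2187)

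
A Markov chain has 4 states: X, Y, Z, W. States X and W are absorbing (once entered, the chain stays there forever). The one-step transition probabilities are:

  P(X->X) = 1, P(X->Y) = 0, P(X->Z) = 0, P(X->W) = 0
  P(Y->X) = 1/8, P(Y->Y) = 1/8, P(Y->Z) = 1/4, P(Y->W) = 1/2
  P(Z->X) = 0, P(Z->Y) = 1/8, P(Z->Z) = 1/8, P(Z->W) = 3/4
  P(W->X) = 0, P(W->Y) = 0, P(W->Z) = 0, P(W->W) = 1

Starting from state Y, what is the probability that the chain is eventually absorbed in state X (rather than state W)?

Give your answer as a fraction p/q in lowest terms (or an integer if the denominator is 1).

Let a_i = P(absorbed in X | start in state i).
Boundary conditions: a_X = 1, a_W = 0.
For each transient state i, a_i = sum_j P(i->j) * a_j:
  a_Y = 1/8*a_X + 1/8*a_Y + 1/4*a_Z + 1/2*a_W
  a_Z = 0*a_X + 1/8*a_Y + 1/8*a_Z + 3/4*a_W

Substituting a_X = 1 and a_W = 0, rearrange to (I - Q) a = r where r[i] = P(i -> X):
  [7/8, -1/4] . (a_Y, a_Z) = 1/8
  [-1/8, 7/8] . (a_Y, a_Z) = 0

Solving yields:
  a_Y = 7/47
  a_Z = 1/47

Starting state is Y, so the absorption probability is a_Y = 7/47.

Answer: 7/47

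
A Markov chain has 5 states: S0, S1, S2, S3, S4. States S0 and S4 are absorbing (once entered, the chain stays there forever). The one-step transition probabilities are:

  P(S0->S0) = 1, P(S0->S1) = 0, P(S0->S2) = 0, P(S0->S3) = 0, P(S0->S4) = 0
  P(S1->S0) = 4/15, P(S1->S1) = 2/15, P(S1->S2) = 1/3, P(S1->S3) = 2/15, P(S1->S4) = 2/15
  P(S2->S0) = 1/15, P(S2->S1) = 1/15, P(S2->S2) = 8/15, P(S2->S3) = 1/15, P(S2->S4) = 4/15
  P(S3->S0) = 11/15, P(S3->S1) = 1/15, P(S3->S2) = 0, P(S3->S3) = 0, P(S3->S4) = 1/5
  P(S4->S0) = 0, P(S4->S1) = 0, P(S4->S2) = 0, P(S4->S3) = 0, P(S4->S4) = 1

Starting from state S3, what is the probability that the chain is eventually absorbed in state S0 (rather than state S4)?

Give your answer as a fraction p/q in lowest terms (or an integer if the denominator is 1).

Answer: 979/1271

Derivation:
Let a_i = P(absorbed in S0 | start in state i).
Boundary conditions: a_S0 = 1, a_S4 = 0.
For each transient state i, a_i = sum_j P(i->j) * a_j:
  a_S1 = 4/15*a_S0 + 2/15*a_S1 + 1/3*a_S2 + 2/15*a_S3 + 2/15*a_S4
  a_S2 = 1/15*a_S0 + 1/15*a_S1 + 8/15*a_S2 + 1/15*a_S3 + 4/15*a_S4
  a_S3 = 11/15*a_S0 + 1/15*a_S1 + 0*a_S2 + 0*a_S3 + 1/5*a_S4

Substituting a_S0 = 1 and a_S4 = 0, rearrange to (I - Q) a = r where r[i] = P(i -> S0):
  [13/15, -1/3, -2/15] . (a_S1, a_S2, a_S3) = 4/15
  [-1/15, 7/15, -1/15] . (a_S1, a_S2, a_S3) = 1/15
  [-1/15, 0, 1] . (a_S1, a_S2, a_S3) = 11/15

Solving yields:
  a_S1 = 704/1271
  a_S2 = 422/1271
  a_S3 = 979/1271

Starting state is S3, so the absorption probability is a_S3 = 979/1271.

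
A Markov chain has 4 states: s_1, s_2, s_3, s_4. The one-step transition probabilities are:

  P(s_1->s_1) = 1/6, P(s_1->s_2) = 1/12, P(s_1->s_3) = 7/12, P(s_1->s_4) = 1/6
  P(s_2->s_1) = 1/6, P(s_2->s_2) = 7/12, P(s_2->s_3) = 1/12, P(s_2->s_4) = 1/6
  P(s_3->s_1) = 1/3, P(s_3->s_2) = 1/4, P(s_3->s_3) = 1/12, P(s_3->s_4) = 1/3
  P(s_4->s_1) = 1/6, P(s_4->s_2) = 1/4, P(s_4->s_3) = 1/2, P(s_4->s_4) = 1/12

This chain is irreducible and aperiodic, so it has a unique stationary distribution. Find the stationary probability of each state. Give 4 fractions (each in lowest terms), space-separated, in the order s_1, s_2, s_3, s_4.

Answer: 169/798 257/798 36/133 26/133

Derivation:
The stationary distribution satisfies pi = pi * P, i.e.:
  pi_s_1 = 1/6*pi_s_1 + 1/6*pi_s_2 + 1/3*pi_s_3 + 1/6*pi_s_4
  pi_s_2 = 1/12*pi_s_1 + 7/12*pi_s_2 + 1/4*pi_s_3 + 1/4*pi_s_4
  pi_s_3 = 7/12*pi_s_1 + 1/12*pi_s_2 + 1/12*pi_s_3 + 1/2*pi_s_4
  pi_s_4 = 1/6*pi_s_1 + 1/6*pi_s_2 + 1/3*pi_s_3 + 1/12*pi_s_4
with normalization: pi_s_1 + pi_s_2 + pi_s_3 + pi_s_4 = 1.

Using the first 3 balance equations plus normalization, the linear system A*pi = b is:
  [-5/6, 1/6, 1/3, 1/6] . pi = 0
  [1/12, -5/12, 1/4, 1/4] . pi = 0
  [7/12, 1/12, -11/12, 1/2] . pi = 0
  [1, 1, 1, 1] . pi = 1

Solving yields:
  pi_s_1 = 169/798
  pi_s_2 = 257/798
  pi_s_3 = 36/133
  pi_s_4 = 26/133

Verification (pi * P):
  169/798*1/6 + 257/798*1/6 + 36/133*1/3 + 26/133*1/6 = 169/798 = pi_s_1  (ok)
  169/798*1/12 + 257/798*7/12 + 36/133*1/4 + 26/133*1/4 = 257/798 = pi_s_2  (ok)
  169/798*7/12 + 257/798*1/12 + 36/133*1/12 + 26/133*1/2 = 36/133 = pi_s_3  (ok)
  169/798*1/6 + 257/798*1/6 + 36/133*1/3 + 26/133*1/12 = 26/133 = pi_s_4  (ok)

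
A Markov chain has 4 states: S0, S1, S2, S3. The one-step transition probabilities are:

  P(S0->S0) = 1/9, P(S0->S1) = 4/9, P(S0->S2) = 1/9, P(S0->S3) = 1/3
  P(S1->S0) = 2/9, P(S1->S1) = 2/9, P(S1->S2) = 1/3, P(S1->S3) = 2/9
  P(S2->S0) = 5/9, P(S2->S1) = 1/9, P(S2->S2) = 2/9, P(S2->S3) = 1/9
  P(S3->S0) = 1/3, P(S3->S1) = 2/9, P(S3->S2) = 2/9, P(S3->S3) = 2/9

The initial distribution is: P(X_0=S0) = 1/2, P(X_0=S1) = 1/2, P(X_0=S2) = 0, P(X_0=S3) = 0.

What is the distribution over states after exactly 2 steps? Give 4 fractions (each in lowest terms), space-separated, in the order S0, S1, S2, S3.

Answer: 25/81 19/81 13/54 35/162

Derivation:
Propagating the distribution step by step (d_{t+1} = d_t * P):
d_0 = (S0=1/2, S1=1/2, S2=0, S3=0)
  d_1[S0] = 1/2*1/9 + 1/2*2/9 + 0*5/9 + 0*1/3 = 1/6
  d_1[S1] = 1/2*4/9 + 1/2*2/9 + 0*1/9 + 0*2/9 = 1/3
  d_1[S2] = 1/2*1/9 + 1/2*1/3 + 0*2/9 + 0*2/9 = 2/9
  d_1[S3] = 1/2*1/3 + 1/2*2/9 + 0*1/9 + 0*2/9 = 5/18
d_1 = (S0=1/6, S1=1/3, S2=2/9, S3=5/18)
  d_2[S0] = 1/6*1/9 + 1/3*2/9 + 2/9*5/9 + 5/18*1/3 = 25/81
  d_2[S1] = 1/6*4/9 + 1/3*2/9 + 2/9*1/9 + 5/18*2/9 = 19/81
  d_2[S2] = 1/6*1/9 + 1/3*1/3 + 2/9*2/9 + 5/18*2/9 = 13/54
  d_2[S3] = 1/6*1/3 + 1/3*2/9 + 2/9*1/9 + 5/18*2/9 = 35/162
d_2 = (S0=25/81, S1=19/81, S2=13/54, S3=35/162)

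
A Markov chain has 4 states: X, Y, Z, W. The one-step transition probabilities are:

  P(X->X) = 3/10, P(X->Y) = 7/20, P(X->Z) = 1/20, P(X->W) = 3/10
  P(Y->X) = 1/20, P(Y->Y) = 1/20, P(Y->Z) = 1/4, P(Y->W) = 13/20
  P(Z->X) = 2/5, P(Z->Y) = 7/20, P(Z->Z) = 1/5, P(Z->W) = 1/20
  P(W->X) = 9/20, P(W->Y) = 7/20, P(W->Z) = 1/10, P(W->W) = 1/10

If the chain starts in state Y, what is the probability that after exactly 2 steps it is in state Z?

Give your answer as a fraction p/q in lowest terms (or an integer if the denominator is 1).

Answer: 13/100

Derivation:
Computing P^2 by repeated multiplication:
P^1 =
  X: [3/10, 7/20, 1/20, 3/10]
  Y: [1/20, 1/20, 1/4, 13/20]
  Z: [2/5, 7/20, 1/5, 1/20]
  W: [9/20, 7/20, 1/10, 1/10]
P^2 =
  X: [21/80, 49/200, 57/400, 7/20]
  Y: [41/100, 67/200, 13/100, 1/8]
  Z: [6/25, 49/200, 61/400, 29/80]
  W: [19/80, 49/200, 7/50, 151/400]

(P^2)[Y -> Z] = 13/100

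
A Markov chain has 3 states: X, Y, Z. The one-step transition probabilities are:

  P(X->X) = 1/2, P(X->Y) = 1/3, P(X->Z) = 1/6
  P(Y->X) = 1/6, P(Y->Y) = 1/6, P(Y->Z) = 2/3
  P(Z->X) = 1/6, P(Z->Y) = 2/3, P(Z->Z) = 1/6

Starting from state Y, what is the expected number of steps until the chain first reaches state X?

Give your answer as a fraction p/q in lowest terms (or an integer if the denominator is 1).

Let h_i = expected steps to first reach X from state i.
Boundary: h_X = 0.
First-step equations for the other states:
  h_Y = 1 + 1/6*h_X + 1/6*h_Y + 2/3*h_Z
  h_Z = 1 + 1/6*h_X + 2/3*h_Y + 1/6*h_Z

Substituting h_X = 0 and rearranging gives the linear system (I - Q) h = 1:
  [5/6, -2/3] . (h_Y, h_Z) = 1
  [-2/3, 5/6] . (h_Y, h_Z) = 1

Solving yields:
  h_Y = 6
  h_Z = 6

Starting state is Y, so the expected hitting time is h_Y = 6.

Answer: 6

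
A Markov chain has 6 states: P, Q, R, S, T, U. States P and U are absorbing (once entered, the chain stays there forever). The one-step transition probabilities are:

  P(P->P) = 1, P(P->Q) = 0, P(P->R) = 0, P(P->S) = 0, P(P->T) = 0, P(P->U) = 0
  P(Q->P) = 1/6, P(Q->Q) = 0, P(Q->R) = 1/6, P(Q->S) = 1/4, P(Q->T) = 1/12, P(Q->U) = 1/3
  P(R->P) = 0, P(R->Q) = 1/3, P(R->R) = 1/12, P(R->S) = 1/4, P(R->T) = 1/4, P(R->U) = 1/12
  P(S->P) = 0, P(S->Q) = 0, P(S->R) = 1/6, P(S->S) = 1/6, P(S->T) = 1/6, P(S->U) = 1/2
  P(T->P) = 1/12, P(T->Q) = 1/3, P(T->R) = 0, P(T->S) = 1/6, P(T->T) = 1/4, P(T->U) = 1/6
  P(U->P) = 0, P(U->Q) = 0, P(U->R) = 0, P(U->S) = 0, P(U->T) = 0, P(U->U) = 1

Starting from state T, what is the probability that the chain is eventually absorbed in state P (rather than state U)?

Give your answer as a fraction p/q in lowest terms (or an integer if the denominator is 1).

Answer: 251/1075

Derivation:
Let a_i = P(absorbed in P | start in state i).
Boundary conditions: a_P = 1, a_U = 0.
For each transient state i, a_i = sum_j P(i->j) * a_j:
  a_Q = 1/6*a_P + 0*a_Q + 1/6*a_R + 1/4*a_S + 1/12*a_T + 1/3*a_U
  a_R = 0*a_P + 1/3*a_Q + 1/12*a_R + 1/4*a_S + 1/4*a_T + 1/12*a_U
  a_S = 0*a_P + 0*a_Q + 1/6*a_R + 1/6*a_S + 1/6*a_T + 1/2*a_U
  a_T = 1/12*a_P + 1/3*a_Q + 0*a_R + 1/6*a_S + 1/4*a_T + 1/6*a_U

Substituting a_P = 1 and a_U = 0, rearrange to (I - Q) a = r where r[i] = P(i -> P):
  [1, -1/6, -1/4, -1/12] . (a_Q, a_R, a_S, a_T) = 1/6
  [-1/3, 11/12, -1/4, -1/4] . (a_Q, a_R, a_S, a_T) = 0
  [0, -1/6, 5/6, -1/6] . (a_Q, a_R, a_S, a_T) = 0
  [-1/3, 0, -1/6, 3/4] . (a_Q, a_R, a_S, a_T) = 1/12

Solving yields:
  a_Q = 101/430
  a_R = 184/1075
  a_S = 87/1075
  a_T = 251/1075

Starting state is T, so the absorption probability is a_T = 251/1075.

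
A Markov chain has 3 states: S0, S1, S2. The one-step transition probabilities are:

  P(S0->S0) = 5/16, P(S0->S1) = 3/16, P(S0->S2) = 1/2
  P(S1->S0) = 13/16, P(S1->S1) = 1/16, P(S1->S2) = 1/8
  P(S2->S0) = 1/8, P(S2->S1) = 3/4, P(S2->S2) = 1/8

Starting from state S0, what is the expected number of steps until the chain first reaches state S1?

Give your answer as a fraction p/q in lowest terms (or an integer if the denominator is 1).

Answer: 176/69

Derivation:
Let h_i = expected steps to first reach S1 from state i.
Boundary: h_S1 = 0.
First-step equations for the other states:
  h_S0 = 1 + 5/16*h_S0 + 3/16*h_S1 + 1/2*h_S2
  h_S2 = 1 + 1/8*h_S0 + 3/4*h_S1 + 1/8*h_S2

Substituting h_S1 = 0 and rearranging gives the linear system (I - Q) h = 1:
  [11/16, -1/2] . (h_S0, h_S2) = 1
  [-1/8, 7/8] . (h_S0, h_S2) = 1

Solving yields:
  h_S0 = 176/69
  h_S2 = 104/69

Starting state is S0, so the expected hitting time is h_S0 = 176/69.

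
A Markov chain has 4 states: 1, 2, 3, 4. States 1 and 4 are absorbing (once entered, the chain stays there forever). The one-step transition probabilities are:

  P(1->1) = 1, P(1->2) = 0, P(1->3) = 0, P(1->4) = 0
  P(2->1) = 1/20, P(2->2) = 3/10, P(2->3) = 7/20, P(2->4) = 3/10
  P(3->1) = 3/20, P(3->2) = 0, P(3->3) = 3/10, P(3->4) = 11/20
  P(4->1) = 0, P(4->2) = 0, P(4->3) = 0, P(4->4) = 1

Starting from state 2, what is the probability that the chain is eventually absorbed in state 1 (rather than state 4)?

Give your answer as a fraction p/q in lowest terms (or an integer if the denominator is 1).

Answer: 5/28

Derivation:
Let a_i = P(absorbed in 1 | start in state i).
Boundary conditions: a_1 = 1, a_4 = 0.
For each transient state i, a_i = sum_j P(i->j) * a_j:
  a_2 = 1/20*a_1 + 3/10*a_2 + 7/20*a_3 + 3/10*a_4
  a_3 = 3/20*a_1 + 0*a_2 + 3/10*a_3 + 11/20*a_4

Substituting a_1 = 1 and a_4 = 0, rearrange to (I - Q) a = r where r[i] = P(i -> 1):
  [7/10, -7/20] . (a_2, a_3) = 1/20
  [0, 7/10] . (a_2, a_3) = 3/20

Solving yields:
  a_2 = 5/28
  a_3 = 3/14

Starting state is 2, so the absorption probability is a_2 = 5/28.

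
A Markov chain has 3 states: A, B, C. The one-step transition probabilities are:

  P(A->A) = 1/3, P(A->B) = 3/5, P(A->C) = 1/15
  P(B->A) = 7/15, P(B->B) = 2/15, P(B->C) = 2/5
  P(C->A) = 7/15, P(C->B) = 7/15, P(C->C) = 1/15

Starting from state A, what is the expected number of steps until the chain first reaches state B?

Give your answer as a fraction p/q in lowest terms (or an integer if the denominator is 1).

Let h_i = expected steps to first reach B from state i.
Boundary: h_B = 0.
First-step equations for the other states:
  h_A = 1 + 1/3*h_A + 3/5*h_B + 1/15*h_C
  h_C = 1 + 7/15*h_A + 7/15*h_B + 1/15*h_C

Substituting h_B = 0 and rearranging gives the linear system (I - Q) h = 1:
  [2/3, -1/15] . (h_A, h_C) = 1
  [-7/15, 14/15] . (h_A, h_C) = 1

Solving yields:
  h_A = 225/133
  h_C = 255/133

Starting state is A, so the expected hitting time is h_A = 225/133.

Answer: 225/133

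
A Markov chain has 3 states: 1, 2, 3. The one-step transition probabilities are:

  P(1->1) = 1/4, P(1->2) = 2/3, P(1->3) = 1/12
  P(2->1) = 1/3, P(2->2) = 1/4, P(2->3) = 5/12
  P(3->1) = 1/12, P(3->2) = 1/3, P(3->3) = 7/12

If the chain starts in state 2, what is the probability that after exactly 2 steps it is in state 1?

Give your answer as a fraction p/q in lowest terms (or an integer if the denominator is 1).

Computing P^2 by repeated multiplication:
P^1 =
  1: [1/4, 2/3, 1/12]
  2: [1/3, 1/4, 5/12]
  3: [1/12, 1/3, 7/12]
P^2 =
  1: [7/24, 13/36, 25/72]
  2: [29/144, 61/144, 3/8]
  3: [13/72, 1/3, 35/72]

(P^2)[2 -> 1] = 29/144

Answer: 29/144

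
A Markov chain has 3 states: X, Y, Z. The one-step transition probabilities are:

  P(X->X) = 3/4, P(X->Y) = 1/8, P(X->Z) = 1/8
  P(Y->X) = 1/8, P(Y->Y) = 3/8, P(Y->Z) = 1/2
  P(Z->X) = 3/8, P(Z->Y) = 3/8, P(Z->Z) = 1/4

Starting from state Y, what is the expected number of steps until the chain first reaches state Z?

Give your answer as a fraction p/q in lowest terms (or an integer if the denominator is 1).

Answer: 8/3

Derivation:
Let h_i = expected steps to first reach Z from state i.
Boundary: h_Z = 0.
First-step equations for the other states:
  h_X = 1 + 3/4*h_X + 1/8*h_Y + 1/8*h_Z
  h_Y = 1 + 1/8*h_X + 3/8*h_Y + 1/2*h_Z

Substituting h_Z = 0 and rearranging gives the linear system (I - Q) h = 1:
  [1/4, -1/8] . (h_X, h_Y) = 1
  [-1/8, 5/8] . (h_X, h_Y) = 1

Solving yields:
  h_X = 16/3
  h_Y = 8/3

Starting state is Y, so the expected hitting time is h_Y = 8/3.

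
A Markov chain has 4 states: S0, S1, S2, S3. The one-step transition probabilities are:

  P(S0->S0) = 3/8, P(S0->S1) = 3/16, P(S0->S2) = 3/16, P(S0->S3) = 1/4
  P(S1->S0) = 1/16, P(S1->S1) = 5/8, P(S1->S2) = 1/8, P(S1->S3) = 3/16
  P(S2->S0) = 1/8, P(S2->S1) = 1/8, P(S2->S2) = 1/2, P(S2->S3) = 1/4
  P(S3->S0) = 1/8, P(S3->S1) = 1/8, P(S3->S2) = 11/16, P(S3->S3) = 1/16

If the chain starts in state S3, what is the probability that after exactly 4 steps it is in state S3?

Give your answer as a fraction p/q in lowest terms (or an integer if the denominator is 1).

Answer: 13043/65536

Derivation:
Computing P^4 by repeated multiplication:
P^1 =
  S0: [3/8, 3/16, 3/16, 1/4]
  S1: [1/16, 5/8, 1/8, 3/16]
  S2: [1/8, 1/8, 1/2, 1/4]
  S3: [1/8, 1/8, 11/16, 1/16]
P^2 =
  S0: [53/256, 31/128, 23/64, 49/256]
  S1: [13/128, 113/256, 9/32, 45/256]
  S2: [19/128, 25/128, 59/128, 25/128]
  S3: [19/128, 25/128, 109/256, 59/256]
P^3 =
  S0: [331/2048, 1061/4096, 779/2048, 815/4096]
  S1: [503/4096, 721/2048, 1375/4096, 97/512]
  S2: [307/2048, 475/2048, 427/1024, 103/512]
  S3: [307/2048, 475/2048, 1735/4096, 797/4096]
P^4 =
  S0: [9779/65536, 8671/32768, 25537/65536, 6439/32768]
  S1: [4381/32768, 20231/65536, 23929/65536, 6307/32768]
  S2: [4849/32768, 8203/32768, 13235/32768, 6481/32768]
  S3: [4849/32768, 8203/32768, 26389/65536, 13043/65536]

(P^4)[S3 -> S3] = 13043/65536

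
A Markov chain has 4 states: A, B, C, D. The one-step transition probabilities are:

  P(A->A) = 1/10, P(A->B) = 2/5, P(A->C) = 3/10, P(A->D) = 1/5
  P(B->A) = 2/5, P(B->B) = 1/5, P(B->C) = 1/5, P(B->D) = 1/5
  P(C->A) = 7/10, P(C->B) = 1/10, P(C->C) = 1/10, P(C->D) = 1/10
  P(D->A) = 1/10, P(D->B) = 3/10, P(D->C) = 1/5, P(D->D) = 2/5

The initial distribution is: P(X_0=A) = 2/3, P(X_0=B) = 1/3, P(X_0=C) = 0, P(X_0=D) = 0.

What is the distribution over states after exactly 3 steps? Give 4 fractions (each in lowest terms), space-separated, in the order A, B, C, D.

Propagating the distribution step by step (d_{t+1} = d_t * P):
d_0 = (A=2/3, B=1/3, C=0, D=0)
  d_1[A] = 2/3*1/10 + 1/3*2/5 + 0*7/10 + 0*1/10 = 1/5
  d_1[B] = 2/3*2/5 + 1/3*1/5 + 0*1/10 + 0*3/10 = 1/3
  d_1[C] = 2/3*3/10 + 1/3*1/5 + 0*1/10 + 0*1/5 = 4/15
  d_1[D] = 2/3*1/5 + 1/3*1/5 + 0*1/10 + 0*2/5 = 1/5
d_1 = (A=1/5, B=1/3, C=4/15, D=1/5)
  d_2[A] = 1/5*1/10 + 1/3*2/5 + 4/15*7/10 + 1/5*1/10 = 9/25
  d_2[B] = 1/5*2/5 + 1/3*1/5 + 4/15*1/10 + 1/5*3/10 = 7/30
  d_2[C] = 1/5*3/10 + 1/3*1/5 + 4/15*1/10 + 1/5*1/5 = 29/150
  d_2[D] = 1/5*1/5 + 1/3*1/5 + 4/15*1/10 + 1/5*2/5 = 16/75
d_2 = (A=9/25, B=7/30, C=29/150, D=16/75)
  d_3[A] = 9/25*1/10 + 7/30*2/5 + 29/150*7/10 + 16/75*1/10 = 143/500
  d_3[B] = 9/25*2/5 + 7/30*1/5 + 29/150*1/10 + 16/75*3/10 = 137/500
  d_3[C] = 9/25*3/10 + 7/30*1/5 + 29/150*1/10 + 16/75*1/5 = 13/60
  d_3[D] = 9/25*1/5 + 7/30*1/5 + 29/150*1/10 + 16/75*2/5 = 67/300
d_3 = (A=143/500, B=137/500, C=13/60, D=67/300)

Answer: 143/500 137/500 13/60 67/300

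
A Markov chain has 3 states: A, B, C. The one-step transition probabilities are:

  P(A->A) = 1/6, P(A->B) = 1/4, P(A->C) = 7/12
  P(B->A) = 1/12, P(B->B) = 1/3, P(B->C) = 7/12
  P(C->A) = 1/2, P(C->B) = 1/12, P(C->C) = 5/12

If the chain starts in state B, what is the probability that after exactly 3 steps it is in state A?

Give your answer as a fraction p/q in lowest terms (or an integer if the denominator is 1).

Answer: 271/864

Derivation:
Computing P^3 by repeated multiplication:
P^1 =
  A: [1/6, 1/4, 7/12]
  B: [1/12, 1/3, 7/12]
  C: [1/2, 1/12, 5/12]
P^2 =
  A: [49/144, 25/144, 35/72]
  B: [1/3, 13/72, 35/72]
  C: [43/144, 3/16, 37/72]
P^3 =
  A: [181/576, 317/1728, 217/432]
  B: [271/864, 53/288, 217/432]
  C: [557/1728, 311/1728, 215/432]

(P^3)[B -> A] = 271/864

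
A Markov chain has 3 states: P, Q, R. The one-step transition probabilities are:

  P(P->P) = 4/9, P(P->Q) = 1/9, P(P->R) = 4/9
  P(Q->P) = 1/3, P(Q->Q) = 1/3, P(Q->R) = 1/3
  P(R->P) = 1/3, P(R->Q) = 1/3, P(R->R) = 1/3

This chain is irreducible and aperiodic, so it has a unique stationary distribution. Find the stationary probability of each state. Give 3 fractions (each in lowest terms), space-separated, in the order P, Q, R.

Answer: 3/8 1/4 3/8

Derivation:
The stationary distribution satisfies pi = pi * P, i.e.:
  pi_P = 4/9*pi_P + 1/3*pi_Q + 1/3*pi_R
  pi_Q = 1/9*pi_P + 1/3*pi_Q + 1/3*pi_R
  pi_R = 4/9*pi_P + 1/3*pi_Q + 1/3*pi_R
with normalization: pi_P + pi_Q + pi_R = 1.

Using the first 2 balance equations plus normalization, the linear system A*pi = b is:
  [-5/9, 1/3, 1/3] . pi = 0
  [1/9, -2/3, 1/3] . pi = 0
  [1, 1, 1] . pi = 1

Solving yields:
  pi_P = 3/8
  pi_Q = 1/4
  pi_R = 3/8

Verification (pi * P):
  3/8*4/9 + 1/4*1/3 + 3/8*1/3 = 3/8 = pi_P  (ok)
  3/8*1/9 + 1/4*1/3 + 3/8*1/3 = 1/4 = pi_Q  (ok)
  3/8*4/9 + 1/4*1/3 + 3/8*1/3 = 3/8 = pi_R  (ok)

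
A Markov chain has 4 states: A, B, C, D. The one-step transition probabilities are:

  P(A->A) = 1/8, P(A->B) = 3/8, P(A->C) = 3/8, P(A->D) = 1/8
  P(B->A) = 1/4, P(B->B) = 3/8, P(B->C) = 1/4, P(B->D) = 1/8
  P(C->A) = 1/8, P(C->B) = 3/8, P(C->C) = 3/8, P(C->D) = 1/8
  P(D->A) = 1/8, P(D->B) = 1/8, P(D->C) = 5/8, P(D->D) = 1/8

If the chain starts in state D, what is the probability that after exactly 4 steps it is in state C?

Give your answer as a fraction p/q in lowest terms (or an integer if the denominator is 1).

Answer: 93/256

Derivation:
Computing P^4 by repeated multiplication:
P^1 =
  A: [1/8, 3/8, 3/8, 1/8]
  B: [1/4, 3/8, 1/4, 1/8]
  C: [1/8, 3/8, 3/8, 1/8]
  D: [1/8, 1/8, 5/8, 1/8]
P^2 =
  A: [11/64, 11/32, 23/64, 1/8]
  B: [11/64, 11/32, 23/64, 1/8]
  C: [11/64, 11/32, 23/64, 1/8]
  D: [9/64, 11/32, 25/64, 1/8]
P^3 =
  A: [43/256, 11/32, 93/256, 1/8]
  B: [43/256, 11/32, 93/256, 1/8]
  C: [43/256, 11/32, 93/256, 1/8]
  D: [43/256, 11/32, 93/256, 1/8]
P^4 =
  A: [43/256, 11/32, 93/256, 1/8]
  B: [43/256, 11/32, 93/256, 1/8]
  C: [43/256, 11/32, 93/256, 1/8]
  D: [43/256, 11/32, 93/256, 1/8]

(P^4)[D -> C] = 93/256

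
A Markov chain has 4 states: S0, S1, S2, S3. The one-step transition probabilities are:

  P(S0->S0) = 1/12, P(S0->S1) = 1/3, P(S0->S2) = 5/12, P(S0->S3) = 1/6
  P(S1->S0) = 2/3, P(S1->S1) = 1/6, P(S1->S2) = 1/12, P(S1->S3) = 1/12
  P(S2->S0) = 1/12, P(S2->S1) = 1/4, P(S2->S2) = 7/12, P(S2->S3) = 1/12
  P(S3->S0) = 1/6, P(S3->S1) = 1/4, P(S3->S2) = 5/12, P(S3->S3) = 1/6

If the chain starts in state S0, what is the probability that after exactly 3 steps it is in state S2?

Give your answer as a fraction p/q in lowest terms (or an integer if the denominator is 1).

Computing P^3 by repeated multiplication:
P^1 =
  S0: [1/12, 1/3, 5/12, 1/6]
  S1: [2/3, 1/6, 1/12, 1/12]
  S2: [1/12, 1/4, 7/12, 1/12]
  S3: [1/6, 1/4, 5/12, 1/6]
P^2 =
  S0: [7/24, 11/48, 3/8, 5/48]
  S1: [3/16, 7/24, 3/8, 7/48]
  S2: [17/72, 17/72, 31/72, 7/72]
  S3: [35/144, 35/144, 29/72, 1/9]
P^3 =
  S0: [65/288, 49/192, 29/72, 67/576]
  S1: [17/64, 139/576, 55/144, 1/9]
  S2: [11/48, 1/4, 59/144, 1/9]
  S3: [15/64, 1/4, 29/72, 65/576]

(P^3)[S0 -> S2] = 29/72

Answer: 29/72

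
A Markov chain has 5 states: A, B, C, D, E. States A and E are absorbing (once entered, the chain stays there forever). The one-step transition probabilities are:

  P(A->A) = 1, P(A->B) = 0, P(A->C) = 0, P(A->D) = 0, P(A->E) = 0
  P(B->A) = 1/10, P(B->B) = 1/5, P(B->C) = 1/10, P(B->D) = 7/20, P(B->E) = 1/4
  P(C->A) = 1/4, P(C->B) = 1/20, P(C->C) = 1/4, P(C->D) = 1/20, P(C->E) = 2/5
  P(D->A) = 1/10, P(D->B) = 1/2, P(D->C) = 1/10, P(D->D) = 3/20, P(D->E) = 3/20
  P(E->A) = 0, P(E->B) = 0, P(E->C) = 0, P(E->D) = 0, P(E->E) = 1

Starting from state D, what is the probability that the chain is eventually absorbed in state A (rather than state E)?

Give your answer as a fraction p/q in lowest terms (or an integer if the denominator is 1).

Let a_i = P(absorbed in A | start in state i).
Boundary conditions: a_A = 1, a_E = 0.
For each transient state i, a_i = sum_j P(i->j) * a_j:
  a_B = 1/10*a_A + 1/5*a_B + 1/10*a_C + 7/20*a_D + 1/4*a_E
  a_C = 1/4*a_A + 1/20*a_B + 1/4*a_C + 1/20*a_D + 2/5*a_E
  a_D = 1/10*a_A + 1/2*a_B + 1/10*a_C + 3/20*a_D + 3/20*a_E

Substituting a_A = 1 and a_E = 0, rearrange to (I - Q) a = r where r[i] = P(i -> A):
  [4/5, -1/10, -7/20] . (a_B, a_C, a_D) = 1/10
  [-1/20, 3/4, -1/20] . (a_B, a_C, a_D) = 1/4
  [-1/2, -1/10, 17/20] . (a_B, a_C, a_D) = 1/10

Solving yields:
  a_B = 96/293
  a_C = 111/293
  a_D = 104/293

Starting state is D, so the absorption probability is a_D = 104/293.

Answer: 104/293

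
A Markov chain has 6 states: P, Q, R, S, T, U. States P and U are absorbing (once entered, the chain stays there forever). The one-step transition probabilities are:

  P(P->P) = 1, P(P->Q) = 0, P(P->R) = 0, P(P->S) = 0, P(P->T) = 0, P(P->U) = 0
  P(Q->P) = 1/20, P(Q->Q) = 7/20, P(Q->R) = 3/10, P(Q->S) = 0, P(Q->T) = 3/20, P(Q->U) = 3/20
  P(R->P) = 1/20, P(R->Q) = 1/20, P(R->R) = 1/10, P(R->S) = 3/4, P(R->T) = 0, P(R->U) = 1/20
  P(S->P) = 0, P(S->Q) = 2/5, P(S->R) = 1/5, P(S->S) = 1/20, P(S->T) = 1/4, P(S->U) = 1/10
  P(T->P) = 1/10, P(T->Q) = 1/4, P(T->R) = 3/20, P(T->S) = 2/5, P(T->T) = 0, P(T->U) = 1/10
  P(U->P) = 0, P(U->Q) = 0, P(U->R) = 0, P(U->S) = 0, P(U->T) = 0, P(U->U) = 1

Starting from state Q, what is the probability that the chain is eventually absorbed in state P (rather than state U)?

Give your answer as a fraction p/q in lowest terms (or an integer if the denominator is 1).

Answer: 1599/5552

Derivation:
Let a_i = P(absorbed in P | start in state i).
Boundary conditions: a_P = 1, a_U = 0.
For each transient state i, a_i = sum_j P(i->j) * a_j:
  a_Q = 1/20*a_P + 7/20*a_Q + 3/10*a_R + 0*a_S + 3/20*a_T + 3/20*a_U
  a_R = 1/20*a_P + 1/20*a_Q + 1/10*a_R + 3/4*a_S + 0*a_T + 1/20*a_U
  a_S = 0*a_P + 2/5*a_Q + 1/5*a_R + 1/20*a_S + 1/4*a_T + 1/10*a_U
  a_T = 1/10*a_P + 1/4*a_Q + 3/20*a_R + 2/5*a_S + 0*a_T + 1/10*a_U

Substituting a_P = 1 and a_U = 0, rearrange to (I - Q) a = r where r[i] = P(i -> P):
  [13/20, -3/10, 0, -3/20] . (a_Q, a_R, a_S, a_T) = 1/20
  [-1/20, 9/10, -3/4, 0] . (a_Q, a_R, a_S, a_T) = 1/20
  [-2/5, -1/5, 19/20, -1/4] . (a_Q, a_R, a_S, a_T) = 0
  [-1/4, -3/20, -2/5, 1] . (a_Q, a_R, a_S, a_T) = 1/10

Solving yields:
  a_Q = 1599/5552
  a_R = 4921/16656
  a_S = 4475/16656
  a_T = 5393/16656

Starting state is Q, so the absorption probability is a_Q = 1599/5552.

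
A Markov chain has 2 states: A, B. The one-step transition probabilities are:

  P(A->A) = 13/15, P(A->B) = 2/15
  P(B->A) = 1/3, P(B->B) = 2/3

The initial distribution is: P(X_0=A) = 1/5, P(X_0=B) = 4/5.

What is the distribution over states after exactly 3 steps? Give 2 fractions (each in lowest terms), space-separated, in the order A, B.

Answer: 1193/1875 682/1875

Derivation:
Propagating the distribution step by step (d_{t+1} = d_t * P):
d_0 = (A=1/5, B=4/5)
  d_1[A] = 1/5*13/15 + 4/5*1/3 = 11/25
  d_1[B] = 1/5*2/15 + 4/5*2/3 = 14/25
d_1 = (A=11/25, B=14/25)
  d_2[A] = 11/25*13/15 + 14/25*1/3 = 71/125
  d_2[B] = 11/25*2/15 + 14/25*2/3 = 54/125
d_2 = (A=71/125, B=54/125)
  d_3[A] = 71/125*13/15 + 54/125*1/3 = 1193/1875
  d_3[B] = 71/125*2/15 + 54/125*2/3 = 682/1875
d_3 = (A=1193/1875, B=682/1875)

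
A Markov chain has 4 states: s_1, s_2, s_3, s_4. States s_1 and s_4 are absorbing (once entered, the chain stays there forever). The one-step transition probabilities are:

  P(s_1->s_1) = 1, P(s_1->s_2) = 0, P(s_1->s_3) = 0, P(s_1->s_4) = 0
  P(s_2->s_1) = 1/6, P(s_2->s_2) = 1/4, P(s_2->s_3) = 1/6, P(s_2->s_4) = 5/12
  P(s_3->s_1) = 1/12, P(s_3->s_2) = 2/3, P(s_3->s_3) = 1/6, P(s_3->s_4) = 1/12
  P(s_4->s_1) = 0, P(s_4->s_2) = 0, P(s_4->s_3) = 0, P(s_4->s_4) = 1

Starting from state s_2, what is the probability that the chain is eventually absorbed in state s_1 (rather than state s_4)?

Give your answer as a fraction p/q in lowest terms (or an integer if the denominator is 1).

Let a_i = P(absorbed in s_1 | start in state i).
Boundary conditions: a_s_1 = 1, a_s_4 = 0.
For each transient state i, a_i = sum_j P(i->j) * a_j:
  a_s_2 = 1/6*a_s_1 + 1/4*a_s_2 + 1/6*a_s_3 + 5/12*a_s_4
  a_s_3 = 1/12*a_s_1 + 2/3*a_s_2 + 1/6*a_s_3 + 1/12*a_s_4

Substituting a_s_1 = 1 and a_s_4 = 0, rearrange to (I - Q) a = r where r[i] = P(i -> s_1):
  [3/4, -1/6] . (a_s_2, a_s_3) = 1/6
  [-2/3, 5/6] . (a_s_2, a_s_3) = 1/12

Solving yields:
  a_s_2 = 11/37
  a_s_3 = 25/74

Starting state is s_2, so the absorption probability is a_s_2 = 11/37.

Answer: 11/37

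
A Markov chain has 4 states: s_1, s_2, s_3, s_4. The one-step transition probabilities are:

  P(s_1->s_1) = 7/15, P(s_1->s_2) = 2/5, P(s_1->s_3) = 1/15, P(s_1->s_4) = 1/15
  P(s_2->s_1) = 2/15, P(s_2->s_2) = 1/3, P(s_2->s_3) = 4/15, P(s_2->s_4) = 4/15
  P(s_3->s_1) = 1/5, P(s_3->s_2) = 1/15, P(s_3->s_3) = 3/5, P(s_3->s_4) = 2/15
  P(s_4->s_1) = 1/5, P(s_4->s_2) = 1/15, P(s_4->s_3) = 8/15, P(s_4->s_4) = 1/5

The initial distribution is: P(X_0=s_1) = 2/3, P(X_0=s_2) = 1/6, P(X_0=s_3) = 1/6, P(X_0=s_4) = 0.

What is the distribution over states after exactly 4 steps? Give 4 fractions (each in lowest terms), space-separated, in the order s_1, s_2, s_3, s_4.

Propagating the distribution step by step (d_{t+1} = d_t * P):
d_0 = (s_1=2/3, s_2=1/6, s_3=1/6, s_4=0)
  d_1[s_1] = 2/3*7/15 + 1/6*2/15 + 1/6*1/5 + 0*1/5 = 11/30
  d_1[s_2] = 2/3*2/5 + 1/6*1/3 + 1/6*1/15 + 0*1/15 = 1/3
  d_1[s_3] = 2/3*1/15 + 1/6*4/15 + 1/6*3/5 + 0*8/15 = 17/90
  d_1[s_4] = 2/3*1/15 + 1/6*4/15 + 1/6*2/15 + 0*1/5 = 1/9
d_1 = (s_1=11/30, s_2=1/3, s_3=17/90, s_4=1/9)
  d_2[s_1] = 11/30*7/15 + 1/3*2/15 + 17/90*1/5 + 1/9*1/5 = 62/225
  d_2[s_2] = 11/30*2/5 + 1/3*1/3 + 17/90*1/15 + 1/9*1/15 = 5/18
  d_2[s_3] = 11/30*1/15 + 1/3*4/15 + 17/90*3/5 + 1/9*8/15 = 193/675
  d_2[s_4] = 11/30*1/15 + 1/3*4/15 + 17/90*2/15 + 1/9*1/5 = 217/1350
d_2 = (s_1=62/225, s_2=5/18, s_3=193/675, s_4=217/1350)
  d_3[s_1] = 62/225*7/15 + 5/18*2/15 + 193/675*1/5 + 217/1350*1/5 = 1721/6750
  d_3[s_2] = 62/225*2/5 + 5/18*1/3 + 193/675*1/15 + 217/1350*1/15 = 157/675
  d_3[s_3] = 62/225*1/15 + 5/18*4/15 + 193/675*3/5 + 217/1350*8/15 = 3541/10125
  d_3[s_4] = 62/225*1/15 + 5/18*4/15 + 193/675*2/15 + 217/1350*1/5 = 659/4050
d_3 = (s_1=1721/6750, s_2=157/675, s_3=3541/10125, s_4=659/4050)
  d_4[s_1] = 1721/6750*7/15 + 157/675*2/15 + 3541/10125*1/5 + 659/4050*1/5 = 12782/50625
  d_4[s_2] = 1721/6750*2/5 + 157/675*1/3 + 3541/10125*1/15 + 659/4050*1/15 = 4327/20250
  d_4[s_3] = 1721/6750*1/15 + 157/675*4/15 + 3541/10125*3/5 + 659/4050*8/15 = 114101/303750
  d_4[s_4] = 1721/6750*1/15 + 157/675*4/15 + 3541/10125*2/15 + 659/4050*1/5 = 24026/151875
d_4 = (s_1=12782/50625, s_2=4327/20250, s_3=114101/303750, s_4=24026/151875)

Answer: 12782/50625 4327/20250 114101/303750 24026/151875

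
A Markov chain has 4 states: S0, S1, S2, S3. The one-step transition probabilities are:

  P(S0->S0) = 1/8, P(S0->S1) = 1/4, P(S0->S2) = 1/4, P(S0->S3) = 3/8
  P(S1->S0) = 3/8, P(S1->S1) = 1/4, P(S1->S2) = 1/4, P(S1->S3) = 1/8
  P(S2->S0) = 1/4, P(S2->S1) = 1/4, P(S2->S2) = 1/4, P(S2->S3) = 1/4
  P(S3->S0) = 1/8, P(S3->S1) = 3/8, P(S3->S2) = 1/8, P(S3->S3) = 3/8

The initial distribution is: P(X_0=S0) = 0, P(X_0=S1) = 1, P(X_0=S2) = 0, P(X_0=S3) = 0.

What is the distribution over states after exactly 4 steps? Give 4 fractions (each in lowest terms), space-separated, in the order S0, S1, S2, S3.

Propagating the distribution step by step (d_{t+1} = d_t * P):
d_0 = (S0=0, S1=1, S2=0, S3=0)
  d_1[S0] = 0*1/8 + 1*3/8 + 0*1/4 + 0*1/8 = 3/8
  d_1[S1] = 0*1/4 + 1*1/4 + 0*1/4 + 0*3/8 = 1/4
  d_1[S2] = 0*1/4 + 1*1/4 + 0*1/4 + 0*1/8 = 1/4
  d_1[S3] = 0*3/8 + 1*1/8 + 0*1/4 + 0*3/8 = 1/8
d_1 = (S0=3/8, S1=1/4, S2=1/4, S3=1/8)
  d_2[S0] = 3/8*1/8 + 1/4*3/8 + 1/4*1/4 + 1/8*1/8 = 7/32
  d_2[S1] = 3/8*1/4 + 1/4*1/4 + 1/4*1/4 + 1/8*3/8 = 17/64
  d_2[S2] = 3/8*1/4 + 1/4*1/4 + 1/4*1/4 + 1/8*1/8 = 15/64
  d_2[S3] = 3/8*3/8 + 1/4*1/8 + 1/4*1/4 + 1/8*3/8 = 9/32
d_2 = (S0=7/32, S1=17/64, S2=15/64, S3=9/32)
  d_3[S0] = 7/32*1/8 + 17/64*3/8 + 15/64*1/4 + 9/32*1/8 = 113/512
  d_3[S1] = 7/32*1/4 + 17/64*1/4 + 15/64*1/4 + 9/32*3/8 = 73/256
  d_3[S2] = 7/32*1/4 + 17/64*1/4 + 15/64*1/4 + 9/32*1/8 = 55/256
  d_3[S3] = 7/32*3/8 + 17/64*1/8 + 15/64*1/4 + 9/32*3/8 = 143/512
d_3 = (S0=113/512, S1=73/256, S2=55/256, S3=143/512)
  d_4[S0] = 113/512*1/8 + 73/256*3/8 + 55/256*1/4 + 143/512*1/8 = 457/2048
  d_4[S1] = 113/512*1/4 + 73/256*1/4 + 55/256*1/4 + 143/512*3/8 = 1167/4096
  d_4[S2] = 113/512*1/4 + 73/256*1/4 + 55/256*1/4 + 143/512*1/8 = 881/4096
  d_4[S3] = 113/512*3/8 + 73/256*1/8 + 55/256*1/4 + 143/512*3/8 = 567/2048
d_4 = (S0=457/2048, S1=1167/4096, S2=881/4096, S3=567/2048)

Answer: 457/2048 1167/4096 881/4096 567/2048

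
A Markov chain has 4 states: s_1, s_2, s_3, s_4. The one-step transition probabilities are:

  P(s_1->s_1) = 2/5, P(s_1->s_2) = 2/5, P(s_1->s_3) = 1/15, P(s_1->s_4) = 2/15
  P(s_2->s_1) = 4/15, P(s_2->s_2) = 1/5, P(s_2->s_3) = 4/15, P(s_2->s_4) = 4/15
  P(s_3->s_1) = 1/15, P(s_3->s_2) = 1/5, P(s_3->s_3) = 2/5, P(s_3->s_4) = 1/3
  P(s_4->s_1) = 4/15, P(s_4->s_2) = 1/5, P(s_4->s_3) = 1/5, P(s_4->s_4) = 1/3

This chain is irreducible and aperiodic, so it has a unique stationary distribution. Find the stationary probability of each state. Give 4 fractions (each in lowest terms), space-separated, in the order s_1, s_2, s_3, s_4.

Answer: 64/251 63/251 172/753 200/753

Derivation:
The stationary distribution satisfies pi = pi * P, i.e.:
  pi_s_1 = 2/5*pi_s_1 + 4/15*pi_s_2 + 1/15*pi_s_3 + 4/15*pi_s_4
  pi_s_2 = 2/5*pi_s_1 + 1/5*pi_s_2 + 1/5*pi_s_3 + 1/5*pi_s_4
  pi_s_3 = 1/15*pi_s_1 + 4/15*pi_s_2 + 2/5*pi_s_3 + 1/5*pi_s_4
  pi_s_4 = 2/15*pi_s_1 + 4/15*pi_s_2 + 1/3*pi_s_3 + 1/3*pi_s_4
with normalization: pi_s_1 + pi_s_2 + pi_s_3 + pi_s_4 = 1.

Using the first 3 balance equations plus normalization, the linear system A*pi = b is:
  [-3/5, 4/15, 1/15, 4/15] . pi = 0
  [2/5, -4/5, 1/5, 1/5] . pi = 0
  [1/15, 4/15, -3/5, 1/5] . pi = 0
  [1, 1, 1, 1] . pi = 1

Solving yields:
  pi_s_1 = 64/251
  pi_s_2 = 63/251
  pi_s_3 = 172/753
  pi_s_4 = 200/753

Verification (pi * P):
  64/251*2/5 + 63/251*4/15 + 172/753*1/15 + 200/753*4/15 = 64/251 = pi_s_1  (ok)
  64/251*2/5 + 63/251*1/5 + 172/753*1/5 + 200/753*1/5 = 63/251 = pi_s_2  (ok)
  64/251*1/15 + 63/251*4/15 + 172/753*2/5 + 200/753*1/5 = 172/753 = pi_s_3  (ok)
  64/251*2/15 + 63/251*4/15 + 172/753*1/3 + 200/753*1/3 = 200/753 = pi_s_4  (ok)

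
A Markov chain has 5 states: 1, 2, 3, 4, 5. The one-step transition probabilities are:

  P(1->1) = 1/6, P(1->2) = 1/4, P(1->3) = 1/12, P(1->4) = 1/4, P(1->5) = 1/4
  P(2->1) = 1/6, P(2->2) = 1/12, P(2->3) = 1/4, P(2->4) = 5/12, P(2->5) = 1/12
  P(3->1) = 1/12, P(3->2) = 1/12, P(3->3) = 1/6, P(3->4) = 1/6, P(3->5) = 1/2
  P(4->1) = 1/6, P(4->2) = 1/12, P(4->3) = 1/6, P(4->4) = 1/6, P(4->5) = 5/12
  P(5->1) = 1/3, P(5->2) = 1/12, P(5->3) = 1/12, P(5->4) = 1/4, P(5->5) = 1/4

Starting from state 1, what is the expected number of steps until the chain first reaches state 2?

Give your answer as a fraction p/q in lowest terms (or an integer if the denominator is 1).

Let h_i = expected steps to first reach 2 from state i.
Boundary: h_2 = 0.
First-step equations for the other states:
  h_1 = 1 + 1/6*h_1 + 1/4*h_2 + 1/12*h_3 + 1/4*h_4 + 1/4*h_5
  h_3 = 1 + 1/12*h_1 + 1/12*h_2 + 1/6*h_3 + 1/6*h_4 + 1/2*h_5
  h_4 = 1 + 1/6*h_1 + 1/12*h_2 + 1/6*h_3 + 1/6*h_4 + 5/12*h_5
  h_5 = 1 + 1/3*h_1 + 1/12*h_2 + 1/12*h_3 + 1/4*h_4 + 1/4*h_5

Substituting h_2 = 0 and rearranging gives the linear system (I - Q) h = 1:
  [5/6, -1/12, -1/4, -1/4] . (h_1, h_3, h_4, h_5) = 1
  [-1/12, 5/6, -1/6, -1/2] . (h_1, h_3, h_4, h_5) = 1
  [-1/6, -1/6, 5/6, -5/12] . (h_1, h_3, h_4, h_5) = 1
  [-1/3, -1/12, -1/4, 3/4] . (h_1, h_3, h_4, h_5) = 1

Solving yields:
  h_1 = 162/23
  h_3 = 3135/368
  h_4 = 3099/368
  h_5 = 189/23

Starting state is 1, so the expected hitting time is h_1 = 162/23.

Answer: 162/23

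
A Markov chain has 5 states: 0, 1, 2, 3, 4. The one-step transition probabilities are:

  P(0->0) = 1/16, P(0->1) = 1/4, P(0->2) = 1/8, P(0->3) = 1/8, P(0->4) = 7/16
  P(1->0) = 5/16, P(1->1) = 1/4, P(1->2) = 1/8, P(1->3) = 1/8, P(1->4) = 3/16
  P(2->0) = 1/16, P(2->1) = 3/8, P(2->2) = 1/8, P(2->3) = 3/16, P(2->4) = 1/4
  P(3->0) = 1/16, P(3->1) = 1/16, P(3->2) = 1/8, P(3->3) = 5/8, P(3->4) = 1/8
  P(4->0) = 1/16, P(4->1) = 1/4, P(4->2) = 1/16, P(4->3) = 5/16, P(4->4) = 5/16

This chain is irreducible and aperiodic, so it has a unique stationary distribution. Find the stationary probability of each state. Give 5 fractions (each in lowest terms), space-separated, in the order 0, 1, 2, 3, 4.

The stationary distribution satisfies pi = pi * P, i.e.:
  pi_0 = 1/16*pi_0 + 5/16*pi_1 + 1/16*pi_2 + 1/16*pi_3 + 1/16*pi_4
  pi_1 = 1/4*pi_0 + 1/4*pi_1 + 3/8*pi_2 + 1/16*pi_3 + 1/4*pi_4
  pi_2 = 1/8*pi_0 + 1/8*pi_1 + 1/8*pi_2 + 1/8*pi_3 + 1/16*pi_4
  pi_3 = 1/8*pi_0 + 1/8*pi_1 + 3/16*pi_2 + 5/8*pi_3 + 5/16*pi_4
  pi_4 = 7/16*pi_0 + 3/16*pi_1 + 1/4*pi_2 + 1/8*pi_3 + 5/16*pi_4
with normalization: pi_0 + pi_1 + pi_2 + pi_3 + pi_4 = 1.

Using the first 4 balance equations plus normalization, the linear system A*pi = b is:
  [-15/16, 5/16, 1/16, 1/16, 1/16] . pi = 0
  [1/4, -3/4, 3/8, 1/16, 1/4] . pi = 0
  [1/8, 1/8, -7/8, 1/8, 1/16] . pi = 0
  [1/8, 1/8, 3/16, -3/8, 5/16] . pi = 0
  [1, 1, 1, 1, 1] . pi = 1

Solving yields:
  pi_0 = 4439/39612
  pi_1 = 7853/39612
  pi_2 = 1096/9903
  pi_3 = 3464/9903
  pi_4 = 2270/9903

Verification (pi * P):
  4439/39612*1/16 + 7853/39612*5/16 + 1096/9903*1/16 + 3464/9903*1/16 + 2270/9903*1/16 = 4439/39612 = pi_0  (ok)
  4439/39612*1/4 + 7853/39612*1/4 + 1096/9903*3/8 + 3464/9903*1/16 + 2270/9903*1/4 = 7853/39612 = pi_1  (ok)
  4439/39612*1/8 + 7853/39612*1/8 + 1096/9903*1/8 + 3464/9903*1/8 + 2270/9903*1/16 = 1096/9903 = pi_2  (ok)
  4439/39612*1/8 + 7853/39612*1/8 + 1096/9903*3/16 + 3464/9903*5/8 + 2270/9903*5/16 = 3464/9903 = pi_3  (ok)
  4439/39612*7/16 + 7853/39612*3/16 + 1096/9903*1/4 + 3464/9903*1/8 + 2270/9903*5/16 = 2270/9903 = pi_4  (ok)

Answer: 4439/39612 7853/39612 1096/9903 3464/9903 2270/9903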